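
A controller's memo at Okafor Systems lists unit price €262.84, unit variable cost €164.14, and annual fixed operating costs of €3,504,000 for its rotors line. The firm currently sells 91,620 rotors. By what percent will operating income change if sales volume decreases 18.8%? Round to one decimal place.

-30.7%

Total contribution margin = 91,620 × €98.70 = €9,042,894.00.
Operating income = contribution − fixed costs = €9,042,894.00 − €3,504,000 = €5,538,894.00.
DOL = contribution ÷ EBIT = €9,042,894.00 ÷ €5,538,894.00 = 1.6326.
Operating income changes by 1.6326 × -18.8% = -30.7%.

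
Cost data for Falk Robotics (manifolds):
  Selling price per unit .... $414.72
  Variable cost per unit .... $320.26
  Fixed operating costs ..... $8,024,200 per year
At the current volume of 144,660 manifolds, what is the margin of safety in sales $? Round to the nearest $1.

Unit CM = price − variable cost = $414.72 − $320.26 = $94.46. Break-even units = $8,024,200 ÷ $94.46 = 84,948.13; break-even revenue = 84,948.13 × $414.72 = $35,229,686.89.
Current sales = 144,660 × $414.72 = $59,993,395.20.
Margin of safety = $59,993,395.20 − $35,229,686.89 = $24,763,708.

$24,763,708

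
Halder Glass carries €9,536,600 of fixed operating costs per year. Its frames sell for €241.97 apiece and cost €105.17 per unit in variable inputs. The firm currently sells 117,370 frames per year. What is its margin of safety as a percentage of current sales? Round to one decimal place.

Each unit contributes €241.97 − €105.17 = €136.80. Break-even units = €9,536,600 ÷ €136.80 = 69,711.99; break-even revenue = 69,711.99 × €241.97 = €16,868,209.81.
Current sales = 117,370 × €241.97 = €28,400,018.90.
Margin of safety = (€28,400,018.90 − €16,868,209.81) ÷ €28,400,018.90 = 40.6%.

40.6%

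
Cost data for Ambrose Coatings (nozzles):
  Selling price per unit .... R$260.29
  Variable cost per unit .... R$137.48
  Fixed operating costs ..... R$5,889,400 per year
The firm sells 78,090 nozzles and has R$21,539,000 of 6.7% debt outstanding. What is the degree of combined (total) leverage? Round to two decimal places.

4.25

Contribution at this volume is 78,090 × R$122.81 = R$9,590,232.90.
Operating income = contribution − fixed costs = R$9,590,232.90 − R$5,889,400 = R$3,700,832.90. Interest = R$1,443,113.00, so EBIT − I = R$2,257,719.90.
DCL = contribution ÷ (EBIT − I) = R$9,590,232.90 ÷ R$2,257,719.90 = 4.2478.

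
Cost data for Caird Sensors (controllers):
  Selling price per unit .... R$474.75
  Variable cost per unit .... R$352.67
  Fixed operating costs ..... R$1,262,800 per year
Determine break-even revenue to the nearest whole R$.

R$4,910,831

Contribution margin per unit = R$474.75 − R$352.67 = R$122.08, a CM ratio of R$122.08 ÷ R$474.75 = 0.2571.
Break-even sales = FC ÷ CM ratio = R$1,262,800 × R$474.75 / R$122.08 = R$4,910,831.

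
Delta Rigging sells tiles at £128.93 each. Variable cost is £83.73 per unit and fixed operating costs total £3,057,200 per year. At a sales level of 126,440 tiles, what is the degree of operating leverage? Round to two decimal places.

2.15

Contribution at this volume is 126,440 × £45.20 = £5,715,088.00.
EBIT = £5,715,088.00 − £3,057,200 = £2,657,888.00.
So DOL = total CM / EBIT = £5,715,088.00 / £2,657,888.00 = 2.1502.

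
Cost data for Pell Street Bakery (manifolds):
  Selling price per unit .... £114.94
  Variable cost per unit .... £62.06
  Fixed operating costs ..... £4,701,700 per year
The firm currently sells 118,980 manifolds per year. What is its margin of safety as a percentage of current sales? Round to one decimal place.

25.3%

Each unit contributes £114.94 − £62.06 = £52.88. Break-even units = £4,701,700 ÷ £52.88 = 88,912.63; break-even revenue = 88,912.63 × £114.94 = £10,219,617.97.
Current sales = 118,980 × £114.94 = £13,675,561.20.
Margin of safety = (£13,675,561.20 − £10,219,617.97) ÷ £13,675,561.20 = 25.3%.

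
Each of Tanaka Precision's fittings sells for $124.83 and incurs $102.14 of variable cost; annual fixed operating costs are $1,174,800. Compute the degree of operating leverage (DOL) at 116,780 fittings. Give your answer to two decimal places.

Total contribution margin = 116,780 × $22.69 = $2,649,738.20.
Subtracting fixed costs: EBIT = $2,649,738.20 − $1,174,800 = $1,474,938.20.
So DOL = total CM / EBIT = $2,649,738.20 / $1,474,938.20 = 1.7965.

1.80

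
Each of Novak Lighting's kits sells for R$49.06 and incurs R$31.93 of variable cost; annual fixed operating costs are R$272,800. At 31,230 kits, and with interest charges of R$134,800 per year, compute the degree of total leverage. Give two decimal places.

4.20

Total contribution margin = 31,230 × R$17.13 = R$534,969.90.
EBIT = R$534,969.90 − R$272,800 = R$262,169.90. Interest = R$134,800.00.
DOL = R$534,969.90 ÷ R$262,169.90 = 2.0405; DFL = R$262,169.90 ÷ R$127,369.90 = 2.0583.
DCL = DOL × DFL = 2.0405 × 2.0583 = 4.2000.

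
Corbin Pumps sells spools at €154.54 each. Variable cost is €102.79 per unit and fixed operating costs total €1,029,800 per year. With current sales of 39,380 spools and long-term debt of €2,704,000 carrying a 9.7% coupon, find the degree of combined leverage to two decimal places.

2.73

Total contribution margin = 39,380 × €51.75 = €2,037,915.00.
Operating income = contribution − fixed costs = €2,037,915.00 − €1,029,800 = €1,008,115.00. Interest = €262,288.00, so EBIT − I = €745,827.00.
Degree of total leverage = total CM / (EBIT − interest) = €2,037,915.00 / €745,827.00 = 2.7324.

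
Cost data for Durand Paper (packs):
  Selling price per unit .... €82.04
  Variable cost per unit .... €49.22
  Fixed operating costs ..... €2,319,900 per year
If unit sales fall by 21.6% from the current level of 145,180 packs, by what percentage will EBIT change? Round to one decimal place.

Contribution at this volume is 145,180 × €32.82 = €4,764,807.60.
Subtracting fixed costs: EBIT = €4,764,807.60 − €2,319,900 = €2,444,907.60.
DOL = contribution ÷ EBIT = €4,764,807.60 ÷ €2,444,907.60 = 1.9489.
%ΔEBIT = DOL × %ΔSales = 1.9489 × -21.6% = -42.1%.

-42.1%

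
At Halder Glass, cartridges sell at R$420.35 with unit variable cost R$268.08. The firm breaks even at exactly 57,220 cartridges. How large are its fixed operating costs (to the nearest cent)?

R$8,712,889.40

Contribution margin per unit = R$420.35 − R$268.08 = R$152.27.
Fixed costs = break-even units × CM = 57,220 × R$152.27 = R$8,712,889.40.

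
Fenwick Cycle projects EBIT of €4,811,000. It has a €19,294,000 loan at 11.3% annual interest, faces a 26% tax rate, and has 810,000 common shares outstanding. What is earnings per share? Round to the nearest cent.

Pre-tax income = €4,811,000 − €2,180,222.00 = €2,630,778.00.
Net income = €2,630,778.00 × (1 − 0.26) = €1,946,775.72.
Per share: €1,946,775.72 / 810,000 shares = €2.40.

€2.40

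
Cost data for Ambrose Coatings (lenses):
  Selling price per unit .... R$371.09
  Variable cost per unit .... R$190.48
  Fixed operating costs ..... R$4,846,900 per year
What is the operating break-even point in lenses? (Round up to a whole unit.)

Unit CM = price − variable cost = R$371.09 − R$190.48 = R$180.61.
Units to break even: R$4,846,900 ÷ R$180.61 = 26,836.28, rounded up to 26,837.

26,837 lenses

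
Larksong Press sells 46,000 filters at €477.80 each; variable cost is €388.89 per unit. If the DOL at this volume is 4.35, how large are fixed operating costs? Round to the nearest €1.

Contribution at this volume is 46,000 × €88.91 = €4,089,860.00.
Since DOL = CM ÷ EBIT, EBIT = €4,089,860.00 ÷ 4.35 = €940,197.70.
And FC = contribution − EBIT = €4,089,860.00 − €940,197.70 = €3,149,662.

€3,149,662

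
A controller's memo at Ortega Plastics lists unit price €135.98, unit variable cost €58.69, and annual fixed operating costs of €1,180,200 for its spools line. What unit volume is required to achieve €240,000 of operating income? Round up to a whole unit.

Each unit contributes €135.98 − €58.69 = €77.29.
Need Q such that Q × €77.29 − €1,180,200 = €240,000, i.e. Q = €1,420,200 / €77.29 = 18,374.95 → 18,375.

18,375 spools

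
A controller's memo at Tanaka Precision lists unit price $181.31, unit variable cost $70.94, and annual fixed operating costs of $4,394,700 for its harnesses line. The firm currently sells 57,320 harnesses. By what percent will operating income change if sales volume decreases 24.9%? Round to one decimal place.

-81.5%

Contribution at this volume is 57,320 × $110.37 = $6,326,408.40.
EBIT = $6,326,408.40 − $4,394,700 = $1,931,708.40.
Degree of operating leverage = $6,326,408.40 / $1,931,708.40 = 3.2750.
So EBIT moves 3.2750 × (-24.9%) = -81.5%.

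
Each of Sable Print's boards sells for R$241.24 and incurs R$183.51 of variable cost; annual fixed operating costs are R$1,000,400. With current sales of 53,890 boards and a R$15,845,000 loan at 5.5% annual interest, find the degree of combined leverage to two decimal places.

Contribution at this volume is 53,890 × R$57.73 = R$3,111,069.70.
Operating income = contribution − fixed costs = R$3,111,069.70 − R$1,000,400 = R$2,110,669.70. Interest = R$871,475.00.
DOL = R$3,111,069.70 ÷ R$2,110,669.70 = 1.4740; DFL = R$2,110,669.70 ÷ R$1,239,194.70 = 1.7033.
DCL = DOL × DFL = 1.4740 × 1.7033 = 2.5107.

2.51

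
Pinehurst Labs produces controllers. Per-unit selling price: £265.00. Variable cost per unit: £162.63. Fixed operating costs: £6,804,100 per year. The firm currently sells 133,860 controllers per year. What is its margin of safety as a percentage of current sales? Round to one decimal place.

50.3%

Contribution margin per unit = £265.00 − £162.63 = £102.37. Break-even units = £6,804,100 ÷ £102.37 = 66,465.76; break-even revenue = 66,465.76 × £265.00 = £17,613,426.79.
Current sales = 133,860 × £265.00 = £35,472,900.00.
Margin of safety = (£35,472,900.00 − £17,613,426.79) ÷ £35,472,900.00 = 50.3%.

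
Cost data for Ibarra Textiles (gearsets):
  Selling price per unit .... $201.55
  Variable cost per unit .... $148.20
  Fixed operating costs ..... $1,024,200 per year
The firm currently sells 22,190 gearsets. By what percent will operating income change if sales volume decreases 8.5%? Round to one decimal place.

At 22,190 units, contribution = 22,190 × $53.35 = $1,183,836.50.
EBIT = $1,183,836.50 − $1,024,200 = $159,636.50.
So DOL = total CM / EBIT = $1,183,836.50 / $159,636.50 = 7.4158.
%ΔEBIT = DOL × %ΔSales = 7.4158 × -8.5% = -63.0%.

-63.0%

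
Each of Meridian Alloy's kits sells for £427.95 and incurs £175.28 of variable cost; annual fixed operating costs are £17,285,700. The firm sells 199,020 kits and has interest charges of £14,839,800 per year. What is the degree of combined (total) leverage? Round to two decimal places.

2.77

Contribution at this volume is 199,020 × £252.67 = £50,286,383.40.
Operating income = contribution − fixed costs = £50,286,383.40 − £17,285,700 = £33,000,683.40. Interest = £14,839,800.00.
DOL = £50,286,383.40 ÷ £33,000,683.40 = 1.5238; DFL = £33,000,683.40 ÷ £18,160,883.40 = 1.8171.
Combined leverage = 1.5238 × 1.8171 = 2.7689.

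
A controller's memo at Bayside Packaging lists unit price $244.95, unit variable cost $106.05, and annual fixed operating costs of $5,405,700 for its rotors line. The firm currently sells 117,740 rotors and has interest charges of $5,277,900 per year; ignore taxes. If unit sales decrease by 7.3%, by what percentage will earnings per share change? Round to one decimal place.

-21.1%

At 117,740 units, contribution = 117,740 × $138.90 = $16,354,086.00.
Operating income = contribution − fixed costs = $16,354,086.00 − $5,405,700 = $10,948,386.00.
Interest = $5,277,900.00, so EBIT − I = $5,670,486.00.
Degree of combined leverage = contribution ÷ (EBIT − I) = $16,354,086.00 ÷ $5,670,486.00 = 2.8841.
EPS therefore changes by 2.8841 × (-7.3%) = -21.1%.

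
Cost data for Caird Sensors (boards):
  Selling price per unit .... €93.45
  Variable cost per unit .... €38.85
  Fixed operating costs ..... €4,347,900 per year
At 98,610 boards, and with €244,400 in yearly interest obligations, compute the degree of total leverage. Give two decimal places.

Contribution at this volume is 98,610 × €54.60 = €5,384,106.00.
Operating income = contribution − fixed costs = €5,384,106.00 − €4,347,900 = €1,036,206.00. Interest = €244,400.00.
DOL = €5,384,106.00 ÷ €1,036,206.00 = 5.1960; DFL = €1,036,206.00 ÷ €791,806.00 = 1.3087.
Combined leverage = 5.1960 × 1.3087 = 6.8000.

6.80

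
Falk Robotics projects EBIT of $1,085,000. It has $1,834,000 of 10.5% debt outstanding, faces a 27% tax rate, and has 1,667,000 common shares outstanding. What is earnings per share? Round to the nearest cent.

Pre-tax income = $1,085,000 − $192,570.00 = $892,430.00.
After tax at 27%: net income = $892,430.00 × 0.73 = $651,473.90.
EPS = $651,473.90 ÷ 1,667,000 = $0.39.

$0.39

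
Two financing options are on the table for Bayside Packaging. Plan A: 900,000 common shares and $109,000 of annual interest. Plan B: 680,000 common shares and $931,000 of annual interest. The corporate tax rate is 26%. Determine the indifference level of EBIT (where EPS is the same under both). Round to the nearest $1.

At indifference, (EBIT − 109,000)(1 − t)/900,000 = (EBIT − 931,000)(1 − t)/680,000.
The (1 − t) factor cancels: (EBIT − 109,000) × 680,000 = (EBIT − 931,000) × 900,000.
EBIT × (900,000 − 680,000) = 931,000 × 900,000 − 109,000 × 680,000 = 763,780,000,000, so EBIT = 763,780,000,000 ÷ 220,000 = 3,471,727.27.

$3,471,727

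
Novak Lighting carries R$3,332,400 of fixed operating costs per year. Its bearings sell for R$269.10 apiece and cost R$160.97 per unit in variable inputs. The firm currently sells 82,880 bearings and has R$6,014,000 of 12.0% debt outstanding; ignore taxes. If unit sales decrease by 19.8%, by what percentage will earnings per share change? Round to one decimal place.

Contribution at this volume is 82,880 × R$108.13 = R$8,961,814.40.
EBIT = R$8,961,814.40 − R$3,332,400 = R$5,629,414.40.
Interest = R$721,680.00, so EBIT − I = R$4,907,734.40.
DCL = total CM / (EBIT − I) = R$8,961,814.40 / R$4,907,734.40 = 1.8261.
EPS therefore changes by 1.8261 × (-19.8%) = -36.2%.

-36.2%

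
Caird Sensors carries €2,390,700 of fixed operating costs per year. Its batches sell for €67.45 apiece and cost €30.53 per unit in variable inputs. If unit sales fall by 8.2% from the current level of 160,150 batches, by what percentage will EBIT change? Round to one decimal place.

Total contribution margin = 160,150 × €36.92 = €5,912,738.00.
Subtracting fixed costs: EBIT = €5,912,738.00 − €2,390,700 = €3,522,038.00.
DOL = contribution ÷ EBIT = €5,912,738.00 ÷ €3,522,038.00 = 1.6788.
Operating income changes by 1.6788 × -8.2% = -13.8%.

-13.8%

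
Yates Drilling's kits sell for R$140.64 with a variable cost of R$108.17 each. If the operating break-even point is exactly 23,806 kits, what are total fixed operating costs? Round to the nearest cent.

R$772,980.82

Contribution margin per unit = R$140.64 − R$108.17 = R$32.47.
Fixed costs = break-even units × CM = 23,806 × R$32.47 = R$772,980.82.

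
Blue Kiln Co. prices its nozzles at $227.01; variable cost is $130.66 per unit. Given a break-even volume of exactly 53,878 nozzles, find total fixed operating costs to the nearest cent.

Each unit contributes $227.01 − $130.66 = $96.35.
Since BE = FC / CM, FC = 53,878 × $96.35 = $5,191,145.30.

$5,191,145.30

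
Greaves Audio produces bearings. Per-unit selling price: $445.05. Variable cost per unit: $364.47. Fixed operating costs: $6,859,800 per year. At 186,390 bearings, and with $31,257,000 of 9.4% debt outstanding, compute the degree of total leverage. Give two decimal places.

At 186,390 units, contribution = 186,390 × $80.58 = $15,019,306.20.
EBIT = $15,019,306.20 − $6,859,800 = $8,159,506.20. Interest = $2,938,158.00.
DOL = $15,019,306.20 ÷ $8,159,506.20 = 1.8407; DFL = $8,159,506.20 ÷ $5,221,348.20 = 1.5627.
DCL = DOL × DFL = 1.8407 × 1.5627 = 2.8765.

2.88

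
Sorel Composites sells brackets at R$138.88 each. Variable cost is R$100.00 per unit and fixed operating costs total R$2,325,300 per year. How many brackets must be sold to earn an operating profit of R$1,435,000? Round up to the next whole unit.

96,716 brackets

Contribution margin per unit = R$138.88 − R$100.00 = R$38.88.
Need Q such that Q × R$38.88 − R$2,325,300 = R$1,435,000, i.e. Q = R$3,760,300 / R$38.88 = 96,715.53 → 96,716.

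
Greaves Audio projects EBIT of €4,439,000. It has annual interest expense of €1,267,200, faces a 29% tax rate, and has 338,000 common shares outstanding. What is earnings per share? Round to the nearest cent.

Pre-tax income = €4,439,000 − €1,267,200.00 = €3,171,800.00.
Net income = €3,171,800.00 × (1 − 0.29) = €2,251,978.00.
Per share: €2,251,978.00 / 338,000 shares = €6.66.

€6.66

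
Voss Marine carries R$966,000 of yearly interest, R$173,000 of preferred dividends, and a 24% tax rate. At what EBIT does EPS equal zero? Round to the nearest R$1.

Preferred dividends are paid after tax, so their pre-tax equivalent is R$173,000 ÷ (1 − 0.24) = R$227,631.58.
EPS = 0 when EBIT covers interest plus the pre-tax preferred burden: R$966,000 + R$227,631.58 = R$1,193,631.58.

R$1,193,632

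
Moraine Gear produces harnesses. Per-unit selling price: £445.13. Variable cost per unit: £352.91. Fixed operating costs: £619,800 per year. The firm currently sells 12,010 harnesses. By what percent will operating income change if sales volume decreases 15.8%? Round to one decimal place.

At 12,010 units, contribution = 12,010 × £92.22 = £1,107,562.20.
Subtracting fixed costs: EBIT = £1,107,562.20 − £619,800 = £487,762.20.
So DOL = total CM / EBIT = £1,107,562.20 / £487,762.20 = 2.2707.
So EBIT moves 2.2707 × (-15.8%) = -35.9%.

-35.9%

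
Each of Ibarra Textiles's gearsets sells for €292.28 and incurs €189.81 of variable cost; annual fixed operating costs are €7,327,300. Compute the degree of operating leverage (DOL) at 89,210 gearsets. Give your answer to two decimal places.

5.04

Contribution at this volume is 89,210 × €102.47 = €9,141,348.70.
Subtracting fixed costs: EBIT = €9,141,348.70 − €7,327,300 = €1,814,048.70.
Degree of operating leverage = €9,141,348.70 / €1,814,048.70 = 5.0392.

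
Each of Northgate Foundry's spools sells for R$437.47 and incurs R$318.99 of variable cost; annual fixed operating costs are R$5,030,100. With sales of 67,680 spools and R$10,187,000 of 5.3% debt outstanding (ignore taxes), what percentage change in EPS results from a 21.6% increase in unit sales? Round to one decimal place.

+70.7%

Contribution at this volume is 67,680 × R$118.48 = R$8,018,726.40.
EBIT = R$8,018,726.40 − R$5,030,100 = R$2,988,626.40.
Interest = R$539,911.00, so EBIT − I = R$2,448,715.40.
Degree of combined leverage = contribution ÷ (EBIT − I) = R$8,018,726.40 ÷ R$2,448,715.40 = 3.2747.
EPS therefore changes by 3.2747 × (+21.6%) = +70.7%.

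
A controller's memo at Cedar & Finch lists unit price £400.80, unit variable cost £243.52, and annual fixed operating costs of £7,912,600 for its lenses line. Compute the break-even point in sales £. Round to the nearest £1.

Contribution margin per unit = £400.80 − £243.52 = £157.28, a CM ratio of £157.28 ÷ £400.80 = 0.3924.
Break-even sales = FC ÷ CM ratio = £7,912,600 × £400.80 / £157.28 = £20,163,848.

£20,163,848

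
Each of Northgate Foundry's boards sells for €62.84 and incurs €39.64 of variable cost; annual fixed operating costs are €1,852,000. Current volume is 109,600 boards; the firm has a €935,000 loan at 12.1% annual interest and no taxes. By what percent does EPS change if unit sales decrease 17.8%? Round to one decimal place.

-78.4%

At 109,600 units, contribution = 109,600 × €23.20 = €2,542,720.00.
Operating income = contribution − fixed costs = €2,542,720.00 − €1,852,000 = €690,720.00.
After interest of €113,135.00, pre-tax earnings = €577,585.00.
DCL = total CM / (EBIT − I) = €2,542,720.00 / €577,585.00 = 4.4023.
%ΔEPS = DCL × %ΔSales = 4.4023 × -17.8% = -78.4%.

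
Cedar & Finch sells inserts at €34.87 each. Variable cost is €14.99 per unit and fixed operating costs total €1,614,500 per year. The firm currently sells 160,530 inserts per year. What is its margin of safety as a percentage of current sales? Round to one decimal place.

49.4%

Contribution margin per unit = €34.87 − €14.99 = €19.88. Break-even units = €1,614,500 ÷ €19.88 = 81,212.27; break-even revenue = 81,212.27 × €34.87 = €2,831,871.98.
Current sales = 160,530 × €34.87 = €5,597,681.10.
Margin of safety = (€5,597,681.10 − €2,831,871.98) ÷ €5,597,681.10 = 49.4%.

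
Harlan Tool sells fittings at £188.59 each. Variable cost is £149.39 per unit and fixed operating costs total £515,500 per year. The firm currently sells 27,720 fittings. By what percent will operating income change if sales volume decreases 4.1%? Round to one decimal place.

-7.8%

Contribution at this volume is 27,720 × £39.20 = £1,086,624.00.
Operating income = contribution − fixed costs = £1,086,624.00 − £515,500 = £571,124.00.
DOL = contribution ÷ EBIT = £1,086,624.00 ÷ £571,124.00 = 1.9026.
So EBIT moves 1.9026 × (-4.1%) = -7.8%.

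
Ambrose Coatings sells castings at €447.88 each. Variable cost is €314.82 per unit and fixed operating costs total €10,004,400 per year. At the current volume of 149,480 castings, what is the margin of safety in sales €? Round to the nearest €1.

Contribution margin per unit = €447.88 − €314.82 = €133.06. Break-even units = €10,004,400 ÷ €133.06 = 75,187.13; break-even revenue = 75,187.13 × €447.88 = €33,674,813.41.
Actual sales revenue = 149,480 × €447.88 = €66,949,102.40.
Margin of safety = €66,949,102.40 − €33,674,813.41 = €33,274,289.

€33,274,289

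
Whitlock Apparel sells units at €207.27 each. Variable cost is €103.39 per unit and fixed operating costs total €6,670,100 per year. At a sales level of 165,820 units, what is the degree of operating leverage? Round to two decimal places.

1.63

Total contribution margin = 165,820 × €103.88 = €17,225,381.60.
EBIT = €17,225,381.60 − €6,670,100 = €10,555,281.60.
DOL = contribution ÷ EBIT = €17,225,381.60 ÷ €10,555,281.60 = 1.6319.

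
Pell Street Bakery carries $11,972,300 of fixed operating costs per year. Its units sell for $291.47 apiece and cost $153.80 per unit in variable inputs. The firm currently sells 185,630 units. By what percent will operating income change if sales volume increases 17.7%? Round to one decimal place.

At 185,630 units, contribution = 185,630 × $137.67 = $25,555,682.10.
Operating income = contribution − fixed costs = $25,555,682.10 − $11,972,300 = $13,583,382.10.
Degree of operating leverage = $25,555,682.10 / $13,583,382.10 = 1.8814.
So EBIT moves 1.8814 × (+17.7%) = +33.3%.

+33.3%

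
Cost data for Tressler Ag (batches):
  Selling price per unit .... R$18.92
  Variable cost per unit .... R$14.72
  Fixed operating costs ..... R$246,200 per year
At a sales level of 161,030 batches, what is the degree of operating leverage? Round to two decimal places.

Contribution at this volume is 161,030 × R$4.20 = R$676,326.00.
Subtracting fixed costs: EBIT = R$676,326.00 − R$246,200 = R$430,126.00.
Degree of operating leverage = R$676,326.00 / R$430,126.00 = 1.5724.

1.57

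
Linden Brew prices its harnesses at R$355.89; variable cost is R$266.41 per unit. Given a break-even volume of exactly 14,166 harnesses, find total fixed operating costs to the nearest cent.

R$1,267,573.68

Unit CM = price − variable cost = R$355.89 − R$266.41 = R$89.48.
Fixed costs = break-even units × CM = 14,166 × R$89.48 = R$1,267,573.68.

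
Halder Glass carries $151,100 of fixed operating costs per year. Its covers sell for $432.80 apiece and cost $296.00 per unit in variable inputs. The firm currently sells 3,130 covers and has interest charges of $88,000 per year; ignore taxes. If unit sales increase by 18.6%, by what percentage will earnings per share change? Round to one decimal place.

+42.1%

Total contribution margin = 3,130 × $136.80 = $428,184.00.
Subtracting fixed costs: EBIT = $428,184.00 − $151,100 = $277,084.00.
Interest = $88,000.00, so EBIT − I = $189,084.00.
Degree of combined leverage = contribution ÷ (EBIT − I) = $428,184.00 ÷ $189,084.00 = 2.2645.
%ΔEPS = DCL × %ΔSales = 2.2645 × +18.6% = +42.1%.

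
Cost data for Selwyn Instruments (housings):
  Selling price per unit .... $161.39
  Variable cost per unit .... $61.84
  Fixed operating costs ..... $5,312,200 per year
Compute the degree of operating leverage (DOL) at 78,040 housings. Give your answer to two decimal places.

At 78,040 units, contribution = 78,040 × $99.55 = $7,768,882.00.
Subtracting fixed costs: EBIT = $7,768,882.00 − $5,312,200 = $2,456,682.00.
So DOL = total CM / EBIT = $7,768,882.00 / $2,456,682.00 = 3.1623.

3.16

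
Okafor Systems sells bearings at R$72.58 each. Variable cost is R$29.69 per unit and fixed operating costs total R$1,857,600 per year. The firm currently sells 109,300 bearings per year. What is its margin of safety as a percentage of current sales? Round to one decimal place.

Contribution margin per unit = R$72.58 − R$29.69 = R$42.89. Break-even units = R$1,857,600 ÷ R$42.89 = 43,310.80; break-even revenue = 43,310.80 × R$72.58 = R$3,143,497.51.
Current sales = 109,300 × R$72.58 = R$7,932,994.00.
Margin of safety = (R$7,932,994.00 − R$3,143,497.51) ÷ R$7,932,994.00 = 60.4%.

60.4%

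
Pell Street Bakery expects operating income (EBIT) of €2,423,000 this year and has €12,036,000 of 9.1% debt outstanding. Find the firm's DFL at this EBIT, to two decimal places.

Annual interest charges come to €1,095,276.00.
DFL = EBIT ÷ (EBIT − I) = €2,423,000 ÷ (€2,423,000 − €1,095,276.00) = €2,423,000 ÷ €1,327,724.00 = 1.8249.

1.82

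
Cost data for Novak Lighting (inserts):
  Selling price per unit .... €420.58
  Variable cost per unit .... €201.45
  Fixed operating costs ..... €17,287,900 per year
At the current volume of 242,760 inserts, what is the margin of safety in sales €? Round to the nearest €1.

Each unit contributes €420.58 − €201.45 = €219.13. Break-even units = €17,287,900 ÷ €219.13 = 78,893.35; break-even revenue = 78,893.35 × €420.58 = €33,180,965.55.
Actual sales revenue = 242,760 × €420.58 = €102,100,000.80.
Margin of safety = €102,100,000.80 − €33,180,965.55 = €68,919,035.

€68,919,035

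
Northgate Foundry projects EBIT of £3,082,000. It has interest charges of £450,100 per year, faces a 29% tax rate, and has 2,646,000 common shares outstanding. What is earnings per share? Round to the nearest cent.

Pre-tax income = £3,082,000 − £450,100.00 = £2,631,900.00.
After tax at 29%: net income = £2,631,900.00 × 0.71 = £1,868,649.00.
EPS = £1,868,649.00 ÷ 2,646,000 = £0.71.

£0.71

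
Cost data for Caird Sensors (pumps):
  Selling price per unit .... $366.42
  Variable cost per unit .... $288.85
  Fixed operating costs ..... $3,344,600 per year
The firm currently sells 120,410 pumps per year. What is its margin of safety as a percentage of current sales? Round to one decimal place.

Unit CM = price − variable cost = $366.42 − $288.85 = $77.57. Break-even units = $3,344,600 ÷ $77.57 = 43,117.18; break-even revenue = 43,117.18 × $366.42 = $15,798,998.74.
Actual sales revenue = 120,410 × $366.42 = $44,120,632.20.
Margin of safety = ($44,120,632.20 − $15,798,998.74) ÷ $44,120,632.20 = 64.2%.

64.2%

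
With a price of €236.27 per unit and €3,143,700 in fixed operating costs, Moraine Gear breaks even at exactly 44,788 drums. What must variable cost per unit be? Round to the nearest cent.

€166.08

At break-even, FC = Q × (P − VC), so P − VC = €3,143,700 ÷ 44,788 = €70.1907.
Variable cost per unit = €236.27 − €70.1907 = €166.08.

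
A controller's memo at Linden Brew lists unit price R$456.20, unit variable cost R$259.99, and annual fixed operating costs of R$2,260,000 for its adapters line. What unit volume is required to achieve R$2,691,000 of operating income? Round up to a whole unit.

25,234 adapters

Contribution margin per unit = R$456.20 − R$259.99 = R$196.21.
Required volume = (fixed costs + target profit) ÷ CM = (R$2,260,000 + R$2,691,000) ÷ R$196.21 = 25,233.17, so 25,234 adapters.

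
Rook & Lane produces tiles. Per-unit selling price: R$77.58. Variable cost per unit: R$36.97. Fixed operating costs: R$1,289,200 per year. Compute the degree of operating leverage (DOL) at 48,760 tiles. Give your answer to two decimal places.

2.87

At 48,760 units, contribution = 48,760 × R$40.61 = R$1,980,143.60.
Subtracting fixed costs: EBIT = R$1,980,143.60 − R$1,289,200 = R$690,943.60.
DOL = contribution ÷ EBIT = R$1,980,143.60 ÷ R$690,943.60 = 2.8659.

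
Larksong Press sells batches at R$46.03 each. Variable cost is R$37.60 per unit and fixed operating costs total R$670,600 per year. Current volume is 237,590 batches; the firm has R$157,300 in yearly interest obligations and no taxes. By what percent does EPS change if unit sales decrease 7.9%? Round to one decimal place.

-13.5%

Contribution at this volume is 237,590 × R$8.43 = R$2,002,883.70.
Subtracting fixed costs: EBIT = R$2,002,883.70 − R$670,600 = R$1,332,283.70.
After interest of R$157,300.00, pre-tax earnings = R$1,174,983.70.
DCL = total CM / (EBIT − I) = R$2,002,883.70 / R$1,174,983.70 = 1.7046.
%ΔEPS = DCL × %ΔSales = 1.7046 × -7.9% = -13.5%.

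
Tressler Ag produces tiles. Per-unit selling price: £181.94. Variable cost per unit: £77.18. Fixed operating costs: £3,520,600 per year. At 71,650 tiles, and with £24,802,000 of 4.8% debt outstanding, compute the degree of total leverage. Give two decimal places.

Contribution at this volume is 71,650 × £104.76 = £7,506,054.00.
Operating income = contribution − fixed costs = £7,506,054.00 − £3,520,600 = £3,985,454.00. Interest = £1,190,496.00, so EBIT − I = £2,794,958.00.
DCL = contribution ÷ (EBIT − I) = £7,506,054.00 ÷ £2,794,958.00 = 2.6856.

2.69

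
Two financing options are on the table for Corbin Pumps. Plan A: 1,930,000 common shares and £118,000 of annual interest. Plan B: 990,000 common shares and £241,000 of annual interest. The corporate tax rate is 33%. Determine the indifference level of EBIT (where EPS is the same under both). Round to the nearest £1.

£370,543

Set EPS_A = EPS_B: (EBIT − £118,000)(1 − 0.33) ÷ 1,930,000 = (EBIT − £241,000)(1 − 0.33) ÷ 990,000.
Cancelling (1 − t) and cross-multiplying: 990,000·(EBIT − 118,000) = 1,930,000·(EBIT − 241,000).
Solving, EBIT = (241,000·1,930,000 − 118,000·990,000) / (1,930,000 − 990,000) = 348,310,000,000 / 940,000 = 370,542.55.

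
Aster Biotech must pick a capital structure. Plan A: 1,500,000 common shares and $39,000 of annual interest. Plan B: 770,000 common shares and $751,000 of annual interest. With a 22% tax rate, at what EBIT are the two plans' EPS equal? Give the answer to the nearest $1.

Set EPS_A = EPS_B: (EBIT − $39,000)(1 − 0.22) ÷ 1,500,000 = (EBIT − $751,000)(1 − 0.22) ÷ 770,000.
Cancelling (1 − t) and cross-multiplying: 770,000·(EBIT − 39,000) = 1,500,000·(EBIT − 751,000).
Solving, EBIT = (751,000·1,500,000 − 39,000·770,000) / (1,500,000 − 770,000) = 1,096,470,000,000 / 730,000 = 1,502,013.70.

$1,502,014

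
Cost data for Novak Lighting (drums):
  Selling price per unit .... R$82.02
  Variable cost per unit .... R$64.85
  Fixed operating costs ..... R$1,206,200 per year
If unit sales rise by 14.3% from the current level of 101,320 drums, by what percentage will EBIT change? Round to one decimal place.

+46.6%

At 101,320 units, contribution = 101,320 × R$17.17 = R$1,739,664.40.
Subtracting fixed costs: EBIT = R$1,739,664.40 − R$1,206,200 = R$533,464.40.
Degree of operating leverage = R$1,739,664.40 / R$533,464.40 = 3.2611.
Operating income changes by 3.2611 × +14.3% = +46.6%.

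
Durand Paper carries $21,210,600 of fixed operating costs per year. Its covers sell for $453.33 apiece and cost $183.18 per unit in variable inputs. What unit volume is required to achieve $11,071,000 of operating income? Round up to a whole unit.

119,496 covers

Contribution margin per unit = $453.33 − $183.18 = $270.15.
Units = (FC + target) / CM = ($21,210,600 + $11,071,000) / $270.15 = 119,495.10, so 119,496 covers.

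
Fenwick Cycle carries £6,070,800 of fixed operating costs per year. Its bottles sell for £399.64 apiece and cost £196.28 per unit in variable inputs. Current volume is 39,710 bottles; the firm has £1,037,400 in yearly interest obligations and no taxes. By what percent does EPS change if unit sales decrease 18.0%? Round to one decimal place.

-150.3%

Total contribution margin = 39,710 × £203.36 = £8,075,425.60.
Operating income = contribution − fixed costs = £8,075,425.60 − £6,070,800 = £2,004,625.60.
After interest of £1,037,400.00, pre-tax earnings = £967,225.60.
Degree of combined leverage = contribution ÷ (EBIT − I) = £8,075,425.60 ÷ £967,225.60 = 8.3491.
%ΔEPS = DCL × %ΔSales = 8.3491 × -18.0% = -150.3%.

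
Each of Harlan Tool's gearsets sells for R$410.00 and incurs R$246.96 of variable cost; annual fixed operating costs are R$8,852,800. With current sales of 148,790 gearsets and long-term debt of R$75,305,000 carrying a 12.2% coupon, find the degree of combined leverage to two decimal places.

3.90

Contribution at this volume is 148,790 × R$163.04 = R$24,258,721.60.
Subtracting fixed costs: EBIT = R$24,258,721.60 − R$8,852,800 = R$15,405,921.60. Interest = R$9,187,210.00.
DOL = R$24,258,721.60 ÷ R$15,405,921.60 = 1.5746; DFL = R$15,405,921.60 ÷ R$6,218,711.60 = 2.4773.
Combined leverage = 1.5746 × 2.4773 = 3.9008.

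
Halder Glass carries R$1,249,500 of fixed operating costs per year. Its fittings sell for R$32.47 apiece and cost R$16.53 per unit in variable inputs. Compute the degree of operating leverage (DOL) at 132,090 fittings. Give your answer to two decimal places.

2.46

Total contribution margin = 132,090 × R$15.94 = R$2,105,514.60.
Operating income = contribution − fixed costs = R$2,105,514.60 − R$1,249,500 = R$856,014.60.
DOL = contribution ÷ EBIT = R$2,105,514.60 ÷ R$856,014.60 = 2.4597.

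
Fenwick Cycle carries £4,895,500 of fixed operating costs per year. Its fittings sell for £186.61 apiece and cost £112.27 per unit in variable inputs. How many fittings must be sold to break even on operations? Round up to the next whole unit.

Contribution margin per unit = £186.61 − £112.27 = £74.34.
Units to break even: £4,895,500 ÷ £74.34 = 65,852.84, rounded up to 65,853.

65,853 fittings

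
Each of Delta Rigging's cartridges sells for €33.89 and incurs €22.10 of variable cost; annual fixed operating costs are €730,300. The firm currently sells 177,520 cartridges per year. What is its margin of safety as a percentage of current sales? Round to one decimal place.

Contribution margin per unit = €33.89 − €22.10 = €11.79. Break-even units = €730,300 ÷ €11.79 = 61,942.32; break-even revenue = 61,942.32 × €33.89 = €2,099,225.36.
Current sales = 177,520 × €33.89 = €6,016,152.80.
Margin of safety = (€6,016,152.80 − €2,099,225.36) ÷ €6,016,152.80 = 65.1%.

65.1%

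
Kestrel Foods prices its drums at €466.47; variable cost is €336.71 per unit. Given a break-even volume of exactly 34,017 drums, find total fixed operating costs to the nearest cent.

€4,414,045.92

Unit CM = price − variable cost = €466.47 − €336.71 = €129.76.
Fixed costs = break-even units × CM = 34,017 × €129.76 = €4,414,045.92.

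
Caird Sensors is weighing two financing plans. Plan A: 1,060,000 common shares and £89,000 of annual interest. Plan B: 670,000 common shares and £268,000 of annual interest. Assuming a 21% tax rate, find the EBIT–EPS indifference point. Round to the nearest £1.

£575,513

At indifference, (EBIT − 89,000)(1 − t)/1,060,000 = (EBIT − 268,000)(1 − t)/670,000.
The (1 − t) factor cancels: (EBIT − 89,000) × 670,000 = (EBIT − 268,000) × 1,060,000.
EBIT × (1,060,000 − 670,000) = 268,000 × 1,060,000 − 89,000 × 670,000 = 224,450,000,000, so EBIT = 224,450,000,000 ÷ 390,000 = 575,512.82.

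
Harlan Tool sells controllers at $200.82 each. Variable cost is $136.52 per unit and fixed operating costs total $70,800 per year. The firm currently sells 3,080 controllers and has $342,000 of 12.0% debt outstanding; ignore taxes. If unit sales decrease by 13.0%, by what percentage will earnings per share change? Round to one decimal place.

-29.9%

At 3,080 units, contribution = 3,080 × $64.30 = $198,044.00.
Subtracting fixed costs: EBIT = $198,044.00 − $70,800 = $127,244.00.
After interest of $41,040.00, pre-tax earnings = $86,204.00.
DCL = total CM / (EBIT − I) = $198,044.00 / $86,204.00 = 2.2974.
%ΔEPS = DCL × %ΔSales = 2.2974 × -13.0% = -29.9%.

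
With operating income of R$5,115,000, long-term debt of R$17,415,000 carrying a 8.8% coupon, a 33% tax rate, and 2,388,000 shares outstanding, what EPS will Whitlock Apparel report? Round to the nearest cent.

R$1.01

Pre-tax income = R$5,115,000 − R$1,532,520.00 = R$3,582,480.00.
After tax at 33%: net income = R$3,582,480.00 × 0.67 = R$2,400,261.60.
EPS = R$2,400,261.60 ÷ 2,388,000 = R$1.01.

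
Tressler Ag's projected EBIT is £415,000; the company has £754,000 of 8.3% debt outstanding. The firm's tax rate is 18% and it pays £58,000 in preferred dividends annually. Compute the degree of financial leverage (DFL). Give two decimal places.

Annual interest charges come to £62,582.00.
Preferred dividends grossed up pre-tax: £58,000 / (1 − 0.18) = £70,731.71.
DFL = EBIT ÷ [EBIT − I − D_p/(1−t)] = £415,000 ÷ [£415,000 − £62,582.00 − £70,731.71] = £415,000 ÷ £281,686.29 = 1.4733.

1.47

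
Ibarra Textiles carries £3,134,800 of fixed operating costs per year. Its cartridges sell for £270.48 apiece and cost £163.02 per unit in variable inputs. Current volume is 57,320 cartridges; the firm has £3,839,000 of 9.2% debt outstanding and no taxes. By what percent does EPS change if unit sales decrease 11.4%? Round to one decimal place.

At 57,320 units, contribution = 57,320 × £107.46 = £6,159,607.20.
Subtracting fixed costs: EBIT = £6,159,607.20 − £3,134,800 = £3,024,807.20.
After interest of £353,188.00, pre-tax earnings = £2,671,619.20.
Degree of combined leverage = contribution ÷ (EBIT − I) = £6,159,607.20 ÷ £2,671,619.20 = 2.3056.
EPS therefore changes by 2.3056 × (-11.4%) = -26.3%.

-26.3%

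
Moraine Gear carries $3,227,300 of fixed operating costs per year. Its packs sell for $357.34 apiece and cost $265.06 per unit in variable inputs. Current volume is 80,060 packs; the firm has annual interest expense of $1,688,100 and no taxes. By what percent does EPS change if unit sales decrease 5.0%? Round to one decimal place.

Contribution at this volume is 80,060 × $92.28 = $7,387,936.80.
EBIT = $7,387,936.80 − $3,227,300 = $4,160,636.80.
Interest = $1,688,100.00, so EBIT − I = $2,472,536.80.
Degree of combined leverage = contribution ÷ (EBIT − I) = $7,387,936.80 ÷ $2,472,536.80 = 2.9880.
%ΔEPS = DCL × %ΔSales = 2.9880 × -5.0% = -14.9%.

-14.9%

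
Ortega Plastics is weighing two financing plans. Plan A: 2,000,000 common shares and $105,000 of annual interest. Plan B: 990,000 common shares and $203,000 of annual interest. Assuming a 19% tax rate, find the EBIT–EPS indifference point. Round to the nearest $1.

At indifference, (EBIT − 105,000)(1 − t)/2,000,000 = (EBIT − 203,000)(1 − t)/990,000.
Cancelling (1 − t) and cross-multiplying: 990,000·(EBIT − 105,000) = 2,000,000·(EBIT − 203,000).
EBIT × (2,000,000 − 990,000) = 203,000 × 2,000,000 − 105,000 × 990,000 = 302,050,000,000, so EBIT = 302,050,000,000 ÷ 1,010,000 = 299,059.41.

$299,059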